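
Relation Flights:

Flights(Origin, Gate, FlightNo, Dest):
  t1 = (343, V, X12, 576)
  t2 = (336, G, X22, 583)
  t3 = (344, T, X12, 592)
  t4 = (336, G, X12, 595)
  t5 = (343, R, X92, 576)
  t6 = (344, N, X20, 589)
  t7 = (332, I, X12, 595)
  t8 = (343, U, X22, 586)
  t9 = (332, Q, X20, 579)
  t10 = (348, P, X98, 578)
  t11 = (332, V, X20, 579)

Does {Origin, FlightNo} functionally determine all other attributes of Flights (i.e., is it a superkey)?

Rows 9 and 11 have the same {Origin, FlightNo} value (Origin=332, FlightNo=X20) but are distinct tuples, so {Origin, FlightNo} does not determine every attribute — not a superkey.

No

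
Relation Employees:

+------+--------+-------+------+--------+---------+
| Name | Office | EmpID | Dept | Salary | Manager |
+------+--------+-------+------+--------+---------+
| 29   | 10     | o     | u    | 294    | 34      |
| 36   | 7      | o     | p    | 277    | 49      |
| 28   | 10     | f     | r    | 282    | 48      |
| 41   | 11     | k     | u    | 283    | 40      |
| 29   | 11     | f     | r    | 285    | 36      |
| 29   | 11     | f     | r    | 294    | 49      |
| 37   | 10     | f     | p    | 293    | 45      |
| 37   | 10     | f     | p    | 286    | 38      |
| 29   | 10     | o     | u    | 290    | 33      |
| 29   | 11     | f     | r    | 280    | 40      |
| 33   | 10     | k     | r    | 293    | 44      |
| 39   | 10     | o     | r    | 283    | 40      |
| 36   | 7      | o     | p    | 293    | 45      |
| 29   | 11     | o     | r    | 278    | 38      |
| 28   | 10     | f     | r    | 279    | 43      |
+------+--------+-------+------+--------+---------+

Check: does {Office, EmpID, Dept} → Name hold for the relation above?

(Office=10, EmpID=o, Dept=u): 2 rows → Name = 29, 29 ✓
(Office=7, EmpID=o, Dept=p): 2 rows → Name = 36, 36 ✓
(Office=10, EmpID=f, Dept=r): 2 rows → Name = 28, 28 ✓
(Office=11, EmpID=k, Dept=u): 1 row → Name = 41 ✓
(Office=11, EmpID=f, Dept=r): 3 rows → Name = 29, 29, 29 ✓
(Office=10, EmpID=f, Dept=p): 2 rows → Name = 37, 37 ✓
(Office=10, EmpID=k, Dept=r): 1 row → Name = 33 ✓
(Office=10, EmpID=o, Dept=r): 1 row → Name = 39 ✓
(Office=11, EmpID=o, Dept=r): 1 row → Name = 29 ✓
Every {Office, EmpID, Dept} value is associated with a single Name value, so {Office, EmpID, Dept} → Name holds.

Yes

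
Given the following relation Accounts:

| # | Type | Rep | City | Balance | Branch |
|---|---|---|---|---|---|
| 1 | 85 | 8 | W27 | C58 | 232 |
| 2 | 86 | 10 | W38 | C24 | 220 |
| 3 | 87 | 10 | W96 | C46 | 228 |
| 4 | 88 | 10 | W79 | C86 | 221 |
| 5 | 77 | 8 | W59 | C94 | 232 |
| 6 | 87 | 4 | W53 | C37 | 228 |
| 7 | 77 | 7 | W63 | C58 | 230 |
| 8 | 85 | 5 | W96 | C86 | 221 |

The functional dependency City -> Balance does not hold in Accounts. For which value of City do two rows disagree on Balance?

W96

City=W27: row 1 → Balance = C58 ✓
City=W38: row 2 → Balance = C24 ✓
City=W96: rows 3, 8 → Balance takes values {C46, C86} — violation
City=W79: row 4 → Balance = C86 ✓
City=W59: row 5 → Balance = C94 ✓
City=W53: row 6 → Balance = C37 ✓
City=W63: row 7 → Balance = C58 ✓
The only City value with inconsistent Balance is City=W96.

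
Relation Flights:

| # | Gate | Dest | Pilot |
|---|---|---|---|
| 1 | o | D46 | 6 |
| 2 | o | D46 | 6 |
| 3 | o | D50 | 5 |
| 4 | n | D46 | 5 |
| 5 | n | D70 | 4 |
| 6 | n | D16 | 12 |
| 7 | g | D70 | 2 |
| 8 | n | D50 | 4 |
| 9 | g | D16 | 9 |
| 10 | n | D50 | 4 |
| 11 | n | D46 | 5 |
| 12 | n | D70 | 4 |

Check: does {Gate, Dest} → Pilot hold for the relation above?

(Gate=o, Dest=D46): rows 1, 2 → Pilot = 6, 6 ✓
(Gate=o, Dest=D50): row 3 → Pilot = 5 ✓
(Gate=n, Dest=D46): rows 4, 11 → Pilot = 5, 5 ✓
(Gate=n, Dest=D70): rows 5, 12 → Pilot = 4, 4 ✓
(Gate=n, Dest=D16): row 6 → Pilot = 12 ✓
(Gate=g, Dest=D70): row 7 → Pilot = 2 ✓
(Gate=n, Dest=D50): rows 8, 10 → Pilot = 4, 4 ✓
(Gate=g, Dest=D16): row 9 → Pilot = 9 ✓
Every {Gate, Dest} value is associated with a single Pilot value, so {Gate, Dest} → Pilot holds.

Yes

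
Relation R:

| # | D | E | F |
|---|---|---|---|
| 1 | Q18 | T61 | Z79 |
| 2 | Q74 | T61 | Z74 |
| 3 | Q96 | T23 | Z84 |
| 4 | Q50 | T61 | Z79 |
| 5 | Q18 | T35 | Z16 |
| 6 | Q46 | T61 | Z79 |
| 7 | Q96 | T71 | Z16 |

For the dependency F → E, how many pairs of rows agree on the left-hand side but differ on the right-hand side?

1

F=Z79: all 3 rows agree on E — 0 pairs.
F=Z16: violating pairs (5,7) — 1 pair.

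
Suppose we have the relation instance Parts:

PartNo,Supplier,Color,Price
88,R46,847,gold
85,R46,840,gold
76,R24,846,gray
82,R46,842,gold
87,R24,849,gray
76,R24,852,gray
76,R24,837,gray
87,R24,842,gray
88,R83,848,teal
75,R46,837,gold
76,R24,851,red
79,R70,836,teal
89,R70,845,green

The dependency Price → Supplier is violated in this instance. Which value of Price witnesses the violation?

Price=gold: 4 rows → Supplier = R46, R46, R46, R46 ✓
Price=gray: 5 rows → Supplier = R24, R24, R24, R24, R24 ✓
Price=teal: 2 rows → Supplier takes values {R83, R70} — violation
Price=red: 1 row → Supplier = R24 ✓
Price=green: 1 row → Supplier = R70 ✓
The only Price value with inconsistent Supplier is Price=teal.

teal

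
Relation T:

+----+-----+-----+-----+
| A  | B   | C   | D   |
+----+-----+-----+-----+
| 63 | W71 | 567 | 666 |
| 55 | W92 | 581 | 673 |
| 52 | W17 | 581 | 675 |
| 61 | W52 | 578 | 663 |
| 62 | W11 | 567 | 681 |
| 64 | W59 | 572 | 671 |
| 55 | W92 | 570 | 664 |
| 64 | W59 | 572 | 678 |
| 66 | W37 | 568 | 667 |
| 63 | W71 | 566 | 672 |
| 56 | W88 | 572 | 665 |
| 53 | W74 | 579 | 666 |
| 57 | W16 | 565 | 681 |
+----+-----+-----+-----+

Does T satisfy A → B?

Yes

A=63: 2 rows → B = W71, W71 ✓
A=55: 2 rows → B = W92, W92 ✓
A=52: 1 row → B = W17 ✓
A=61: 1 row → B = W52 ✓
A=62: 1 row → B = W11 ✓
A=64: 2 rows → B = W59, W59 ✓
A=66: 1 row → B = W37 ✓
A=56: 1 row → B = W88 ✓
A=53: 1 row → B = W74 ✓
A=57: 1 row → B = W16 ✓
Every A value is associated with a single B value, so A → B holds.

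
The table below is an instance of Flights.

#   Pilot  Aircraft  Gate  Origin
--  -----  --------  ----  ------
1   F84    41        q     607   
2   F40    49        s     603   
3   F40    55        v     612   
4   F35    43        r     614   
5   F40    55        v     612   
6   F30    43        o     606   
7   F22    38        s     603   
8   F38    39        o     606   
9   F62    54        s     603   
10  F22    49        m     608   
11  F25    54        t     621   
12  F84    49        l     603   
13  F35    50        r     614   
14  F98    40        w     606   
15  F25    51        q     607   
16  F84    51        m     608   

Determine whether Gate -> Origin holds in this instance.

Yes

Gate=q: rows 1, 15 → Origin = 607, 607 ✓
Gate=s: rows 2, 7, 9 → Origin = 603, 603, 603 ✓
Gate=v: rows 3, 5 → Origin = 612, 612 ✓
Gate=r: rows 4, 13 → Origin = 614, 614 ✓
Gate=o: rows 6, 8 → Origin = 606, 606 ✓
Gate=m: rows 10, 16 → Origin = 608, 608 ✓
Gate=t: row 11 → Origin = 621 ✓
Gate=l: row 12 → Origin = 603 ✓
Gate=w: row 14 → Origin = 606 ✓
Every Gate value is associated with a single Origin value, so Gate -> Origin holds.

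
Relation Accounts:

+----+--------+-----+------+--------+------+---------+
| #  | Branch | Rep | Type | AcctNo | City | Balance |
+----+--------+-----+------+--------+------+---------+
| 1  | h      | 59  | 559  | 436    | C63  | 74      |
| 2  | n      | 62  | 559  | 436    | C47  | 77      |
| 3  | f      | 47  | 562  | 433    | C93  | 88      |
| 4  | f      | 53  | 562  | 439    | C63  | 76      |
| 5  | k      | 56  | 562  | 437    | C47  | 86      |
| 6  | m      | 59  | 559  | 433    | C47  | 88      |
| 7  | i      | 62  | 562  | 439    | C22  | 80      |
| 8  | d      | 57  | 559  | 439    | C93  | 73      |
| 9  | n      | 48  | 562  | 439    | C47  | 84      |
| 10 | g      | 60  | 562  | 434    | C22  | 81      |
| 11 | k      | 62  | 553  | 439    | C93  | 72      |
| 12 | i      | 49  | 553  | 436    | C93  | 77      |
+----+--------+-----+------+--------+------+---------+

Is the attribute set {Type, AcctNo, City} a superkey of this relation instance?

All 12 rows have distinct {Type, AcctNo, City} values, so {Type, AcctNo, City} → (all attributes) holds and {Type, AcctNo, City} is a superkey.

Yes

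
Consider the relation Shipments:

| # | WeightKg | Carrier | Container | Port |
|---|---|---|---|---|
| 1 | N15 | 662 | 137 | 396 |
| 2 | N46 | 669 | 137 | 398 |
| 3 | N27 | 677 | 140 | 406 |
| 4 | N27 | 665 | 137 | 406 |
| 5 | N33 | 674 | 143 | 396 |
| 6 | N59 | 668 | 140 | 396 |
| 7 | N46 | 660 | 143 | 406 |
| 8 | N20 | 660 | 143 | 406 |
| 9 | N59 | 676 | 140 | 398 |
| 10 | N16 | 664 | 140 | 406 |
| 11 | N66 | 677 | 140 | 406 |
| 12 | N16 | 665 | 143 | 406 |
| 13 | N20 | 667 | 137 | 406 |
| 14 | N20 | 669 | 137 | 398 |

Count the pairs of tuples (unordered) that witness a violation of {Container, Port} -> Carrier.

(Container=137, Port=398): all 2 rows agree on Carrier — 0 pairs.
(Container=140, Port=406): violating pairs (3,10), (10,11) — 2 pairs.
(Container=137, Port=406): violating pairs (4,13) — 1 pair.
(Container=143, Port=406): violating pairs (7,12), (8,12) — 2 pairs.

5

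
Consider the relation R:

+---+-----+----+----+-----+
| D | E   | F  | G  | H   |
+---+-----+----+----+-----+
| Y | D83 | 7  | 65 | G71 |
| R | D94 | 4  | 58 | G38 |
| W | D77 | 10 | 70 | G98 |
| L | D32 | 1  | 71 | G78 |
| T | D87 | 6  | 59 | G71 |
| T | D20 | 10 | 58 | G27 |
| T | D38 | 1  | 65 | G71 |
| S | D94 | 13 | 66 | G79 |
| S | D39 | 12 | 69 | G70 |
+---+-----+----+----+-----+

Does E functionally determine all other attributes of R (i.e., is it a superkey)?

Two distinct rows share E=D94, so E does not determine every attribute — not a superkey.

No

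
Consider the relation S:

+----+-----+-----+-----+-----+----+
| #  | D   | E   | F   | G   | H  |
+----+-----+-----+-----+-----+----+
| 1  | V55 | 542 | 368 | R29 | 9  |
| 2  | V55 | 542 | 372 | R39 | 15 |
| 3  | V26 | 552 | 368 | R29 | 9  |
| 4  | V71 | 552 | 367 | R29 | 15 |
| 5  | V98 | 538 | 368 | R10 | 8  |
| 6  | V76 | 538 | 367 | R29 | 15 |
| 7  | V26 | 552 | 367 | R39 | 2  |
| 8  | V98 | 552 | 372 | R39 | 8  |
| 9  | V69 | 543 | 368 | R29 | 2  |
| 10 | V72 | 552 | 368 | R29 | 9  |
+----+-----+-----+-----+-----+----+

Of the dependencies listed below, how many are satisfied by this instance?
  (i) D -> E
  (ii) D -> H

0

(i) D -> E: D=V98: rows 5, 8 → E takes values {538, 552} — violation — fails.
(ii) D -> H: D=V55: rows 1, 2 → H takes values {9, 15} — violation; D=V26: rows 3, 7 → H takes values {9, 2} — violation — fails.
None of the 2 dependencies hold.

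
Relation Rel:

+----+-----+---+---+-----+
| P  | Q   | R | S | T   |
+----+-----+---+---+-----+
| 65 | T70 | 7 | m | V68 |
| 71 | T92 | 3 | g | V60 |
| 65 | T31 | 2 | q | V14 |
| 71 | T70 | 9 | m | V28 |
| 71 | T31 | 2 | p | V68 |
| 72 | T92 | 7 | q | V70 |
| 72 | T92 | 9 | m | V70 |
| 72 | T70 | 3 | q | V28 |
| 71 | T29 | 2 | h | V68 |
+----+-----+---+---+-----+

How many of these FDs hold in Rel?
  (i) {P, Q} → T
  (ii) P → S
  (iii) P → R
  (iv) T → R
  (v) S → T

1

(i) {P, Q} → T: every LHS value maps to a single RHS value — holds.
(ii) P → S: P=65: 2 rows → S takes values {m, q} — violation; P=71: 4 rows → S takes values {g, m, p, h} — violation; P=72: 3 rows → S takes values {q, m} — violation — fails.
(iii) P → R: P=65: 2 rows → R takes values {7, 2} — violation; P=71: 4 rows → R takes values {3, 9, 2} — violation; P=72: 3 rows → R takes values {7, 9, 3} — violation — fails.
(iv) T → R: T=V68: 3 rows → R takes values {7, 2} — violation; T=V28: 2 rows → R takes values {9, 3} — violation; T=V70: 2 rows → R takes values {7, 9} — violation — fails.
(v) S → T: S=m: 3 rows → T takes values {V68, V28, V70} — violation; S=q: 3 rows → T takes values {V14, V70, V28} — violation — fails.
1 of the 5 dependencies holds.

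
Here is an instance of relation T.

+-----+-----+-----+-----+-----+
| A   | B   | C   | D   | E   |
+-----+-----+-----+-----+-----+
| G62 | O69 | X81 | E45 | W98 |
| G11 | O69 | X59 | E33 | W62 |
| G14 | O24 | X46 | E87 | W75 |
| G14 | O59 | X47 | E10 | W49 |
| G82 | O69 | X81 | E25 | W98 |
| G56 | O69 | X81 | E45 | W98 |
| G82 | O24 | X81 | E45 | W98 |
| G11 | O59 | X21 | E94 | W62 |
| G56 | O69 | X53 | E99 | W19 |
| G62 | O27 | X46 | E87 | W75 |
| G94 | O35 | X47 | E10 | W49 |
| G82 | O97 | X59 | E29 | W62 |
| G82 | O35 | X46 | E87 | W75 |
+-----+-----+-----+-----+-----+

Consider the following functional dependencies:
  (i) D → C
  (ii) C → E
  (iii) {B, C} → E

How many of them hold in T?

(i) D → C: every LHS value maps to a single RHS value — holds.
(ii) C → E: every LHS value maps to a single RHS value — holds.
(iii) {B, C} → E: every LHS value maps to a single RHS value — holds.
3 of the 3 dependencies hold.

3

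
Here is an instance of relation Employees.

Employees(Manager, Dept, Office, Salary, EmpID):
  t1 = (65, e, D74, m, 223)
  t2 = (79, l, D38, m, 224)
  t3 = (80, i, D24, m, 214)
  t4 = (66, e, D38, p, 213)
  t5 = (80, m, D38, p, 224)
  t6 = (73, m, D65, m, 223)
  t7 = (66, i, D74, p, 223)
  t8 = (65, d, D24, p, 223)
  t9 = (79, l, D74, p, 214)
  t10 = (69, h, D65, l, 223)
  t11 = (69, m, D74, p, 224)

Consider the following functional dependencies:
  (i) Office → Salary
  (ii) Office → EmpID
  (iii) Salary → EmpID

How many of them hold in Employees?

(i) Office → Salary: Office=D74: rows 1, 7, 9, 11 → Salary takes values {m, p} — violation; Office=D38: rows 2, 4, 5 → Salary takes values {m, p} — violation; Office=D24: rows 3, 8 → Salary takes values {m, p} — violation; Office=D65: rows 6, 10 → Salary takes values {m, l} — violation — fails.
(ii) Office → EmpID: Office=D74: rows 1, 7, 9, 11 → EmpID takes values {223, 214, 224} — violation; Office=D38: rows 2, 4, 5 → EmpID takes values {224, 213} — violation; Office=D24: rows 3, 8 → EmpID takes values {214, 223} — violation — fails.
(iii) Salary → EmpID: Salary=m: rows 1, 2, 3, 6 → EmpID takes values {223, 224, 214} — violation; Salary=p: rows 4, 5, 7, 8, 9, 11 → EmpID takes values {213, 224, 223, 214} — violation — fails.
None of the 3 dependencies hold.

0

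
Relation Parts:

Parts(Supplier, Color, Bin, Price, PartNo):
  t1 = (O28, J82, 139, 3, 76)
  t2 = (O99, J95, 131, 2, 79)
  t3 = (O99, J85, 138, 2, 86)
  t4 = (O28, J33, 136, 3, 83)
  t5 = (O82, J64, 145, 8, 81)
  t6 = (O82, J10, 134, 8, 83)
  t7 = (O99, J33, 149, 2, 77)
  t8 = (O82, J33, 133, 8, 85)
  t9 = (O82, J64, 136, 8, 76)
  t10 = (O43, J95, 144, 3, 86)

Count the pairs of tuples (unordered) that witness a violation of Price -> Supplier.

2

Price=3: violating pairs (1,10), (4,10) — 2 pairs.
Price=2: all 3 rows agree on Supplier — 0 pairs.
Price=8: all 4 rows agree on Supplier — 0 pairs.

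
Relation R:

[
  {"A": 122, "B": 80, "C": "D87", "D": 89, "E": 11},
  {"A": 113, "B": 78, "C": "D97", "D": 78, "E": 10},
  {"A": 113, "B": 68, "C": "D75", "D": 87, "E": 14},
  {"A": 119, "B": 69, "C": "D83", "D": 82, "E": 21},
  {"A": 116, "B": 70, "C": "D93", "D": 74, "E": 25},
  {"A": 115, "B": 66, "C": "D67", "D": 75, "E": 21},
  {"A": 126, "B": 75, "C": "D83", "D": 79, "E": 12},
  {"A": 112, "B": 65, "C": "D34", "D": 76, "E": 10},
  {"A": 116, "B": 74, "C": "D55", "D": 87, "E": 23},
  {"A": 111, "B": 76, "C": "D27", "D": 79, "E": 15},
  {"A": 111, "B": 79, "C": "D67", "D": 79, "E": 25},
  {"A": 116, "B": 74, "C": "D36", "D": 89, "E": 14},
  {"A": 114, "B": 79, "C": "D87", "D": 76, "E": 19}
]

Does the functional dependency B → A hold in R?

B=80: 1 row → A = 122 ✓
B=78: 1 row → A = 113 ✓
B=68: 1 row → A = 113 ✓
B=69: 1 row → A = 119 ✓
B=70: 1 row → A = 116 ✓
B=66: 1 row → A = 115 ✓
B=75: 1 row → A = 126 ✓
B=65: 1 row → A = 112 ✓
B=74: 2 rows → A = 116, 116 ✓
B=76: 1 row → A = 111 ✓
B=79: 2 rows → A takes values {111, 114} — violation
Two rows agree on B but differ on A, so B → A does not hold.

No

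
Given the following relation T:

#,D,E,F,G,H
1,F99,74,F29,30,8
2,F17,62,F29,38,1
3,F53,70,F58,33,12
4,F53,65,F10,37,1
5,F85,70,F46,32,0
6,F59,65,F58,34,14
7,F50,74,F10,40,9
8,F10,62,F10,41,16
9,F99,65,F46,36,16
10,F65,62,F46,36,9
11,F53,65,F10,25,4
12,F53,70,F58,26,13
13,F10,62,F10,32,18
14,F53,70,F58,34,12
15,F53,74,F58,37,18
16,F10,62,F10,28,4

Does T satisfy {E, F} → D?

(E=74, F=F29): row 1 → D = F99 ✓
(E=62, F=F29): row 2 → D = F17 ✓
(E=70, F=F58): rows 3, 12, 14 → D = F53, F53, F53 ✓
(E=65, F=F10): rows 4, 11 → D = F53, F53 ✓
(E=70, F=F46): row 5 → D = F85 ✓
(E=65, F=F58): row 6 → D = F59 ✓
(E=74, F=F10): row 7 → D = F50 ✓
(E=62, F=F10): rows 8, 13, 16 → D = F10, F10, F10 ✓
(E=65, F=F46): row 9 → D = F99 ✓
(E=62, F=F46): row 10 → D = F65 ✓
(E=74, F=F58): row 15 → D = F53 ✓
Every {E, F} value is associated with a single D value, so {E, F} → D holds.

Yes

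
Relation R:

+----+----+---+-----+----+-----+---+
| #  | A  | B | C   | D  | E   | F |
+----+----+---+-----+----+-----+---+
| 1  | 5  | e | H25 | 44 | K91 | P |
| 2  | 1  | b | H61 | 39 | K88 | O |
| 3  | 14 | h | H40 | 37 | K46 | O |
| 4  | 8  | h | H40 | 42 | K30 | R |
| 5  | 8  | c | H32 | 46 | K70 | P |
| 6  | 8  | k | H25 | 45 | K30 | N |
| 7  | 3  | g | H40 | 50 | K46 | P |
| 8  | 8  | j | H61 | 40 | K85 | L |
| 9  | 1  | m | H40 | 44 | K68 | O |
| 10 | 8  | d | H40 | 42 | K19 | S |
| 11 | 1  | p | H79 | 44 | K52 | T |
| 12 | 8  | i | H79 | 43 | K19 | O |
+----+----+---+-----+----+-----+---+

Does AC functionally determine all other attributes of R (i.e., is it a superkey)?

No

Rows 4 and 10 have the same AC value (A=8, C=H40) but are distinct tuples, so AC does not determine every attribute — not a superkey.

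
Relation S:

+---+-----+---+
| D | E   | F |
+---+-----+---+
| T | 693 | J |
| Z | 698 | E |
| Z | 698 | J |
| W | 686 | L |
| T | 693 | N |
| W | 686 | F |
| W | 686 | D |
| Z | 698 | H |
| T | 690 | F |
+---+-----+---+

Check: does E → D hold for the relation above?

E=693: 2 rows → D = T, T ✓
E=698: 3 rows → D = Z, Z, Z ✓
E=686: 3 rows → D = W, W, W ✓
E=690: 1 row → D = T ✓
Every E value is associated with a single D value, so E → D holds.

Yes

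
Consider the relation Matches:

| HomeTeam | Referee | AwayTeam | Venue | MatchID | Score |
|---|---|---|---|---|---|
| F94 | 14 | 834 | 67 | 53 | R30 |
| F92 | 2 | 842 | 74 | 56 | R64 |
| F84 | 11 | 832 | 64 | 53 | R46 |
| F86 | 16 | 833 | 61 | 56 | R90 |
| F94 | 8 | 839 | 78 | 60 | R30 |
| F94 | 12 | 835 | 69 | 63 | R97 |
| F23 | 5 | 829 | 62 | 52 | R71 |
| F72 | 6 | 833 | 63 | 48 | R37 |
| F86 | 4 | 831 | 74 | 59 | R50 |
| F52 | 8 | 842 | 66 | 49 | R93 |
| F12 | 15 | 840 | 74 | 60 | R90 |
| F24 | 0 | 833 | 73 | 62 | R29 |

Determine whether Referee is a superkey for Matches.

Two distinct rows share Referee=8, so Referee does not determine every attribute — not a superkey.

No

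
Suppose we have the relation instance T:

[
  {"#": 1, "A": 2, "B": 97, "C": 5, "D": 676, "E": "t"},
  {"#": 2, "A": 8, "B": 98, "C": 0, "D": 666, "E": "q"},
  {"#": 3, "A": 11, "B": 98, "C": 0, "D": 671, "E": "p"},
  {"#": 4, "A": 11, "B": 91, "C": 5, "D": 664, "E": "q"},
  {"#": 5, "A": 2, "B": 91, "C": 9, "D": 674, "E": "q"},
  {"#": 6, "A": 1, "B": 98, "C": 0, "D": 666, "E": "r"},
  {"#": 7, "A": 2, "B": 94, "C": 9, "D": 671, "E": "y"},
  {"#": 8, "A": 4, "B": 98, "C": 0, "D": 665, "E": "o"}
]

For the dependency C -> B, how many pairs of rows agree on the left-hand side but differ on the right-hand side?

C=5: violating pairs (1,4) — 1 pair.
C=0: all 4 rows agree on B — 0 pairs.
C=9: violating pairs (5,7) — 1 pair.

2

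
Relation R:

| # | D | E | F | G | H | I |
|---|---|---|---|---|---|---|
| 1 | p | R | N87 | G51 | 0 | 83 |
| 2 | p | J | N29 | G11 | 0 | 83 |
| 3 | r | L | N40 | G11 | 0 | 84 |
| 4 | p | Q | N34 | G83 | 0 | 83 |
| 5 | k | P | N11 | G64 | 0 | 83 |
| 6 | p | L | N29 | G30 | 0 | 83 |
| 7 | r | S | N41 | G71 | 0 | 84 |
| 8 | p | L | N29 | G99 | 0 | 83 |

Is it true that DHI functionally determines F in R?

No

(D=p, H=0, I=83): rows 1, 2, 4, 6, 8 → F takes values {N87, N29, N34} — violation
(D=r, H=0, I=84): rows 3, 7 → F takes values {N40, N41} — violation
(D=k, H=0, I=83): row 5 → F = N11 ✓
Two rows agree on DHI but differ on F, so DHI → F does not hold.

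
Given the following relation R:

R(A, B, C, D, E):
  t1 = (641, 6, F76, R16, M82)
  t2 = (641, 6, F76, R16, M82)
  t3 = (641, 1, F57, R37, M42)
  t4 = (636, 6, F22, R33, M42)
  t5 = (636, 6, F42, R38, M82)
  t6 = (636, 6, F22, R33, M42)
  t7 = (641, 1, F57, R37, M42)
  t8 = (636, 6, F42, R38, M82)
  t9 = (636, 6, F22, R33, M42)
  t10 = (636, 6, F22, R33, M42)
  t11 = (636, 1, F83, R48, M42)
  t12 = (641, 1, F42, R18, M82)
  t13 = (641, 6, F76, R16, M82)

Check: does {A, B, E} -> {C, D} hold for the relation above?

Yes

(A=641, B=6, E=M82): rows 1, 2, 13 → {C,D} = (F76, R16), (F76, R16), (F76, R16) ✓
(A=641, B=1, E=M42): rows 3, 7 → {C,D} = (F57, R37), (F57, R37) ✓
(A=636, B=6, E=M42): rows 4, 6, 9, 10 → {C,D} = (F22, R33), (F22, R33), (F22, R33), (F22, R33) ✓
(A=636, B=6, E=M82): rows 5, 8 → {C,D} = (F42, R38), (F42, R38) ✓
(A=636, B=1, E=M42): row 11 → {C,D} = (F83, R48) ✓
(A=641, B=1, E=M82): row 12 → {C,D} = (F42, R18) ✓
Every {A, B, E} value is associated with a single {C, D} value, so {A, B, E} -> {C, D} holds.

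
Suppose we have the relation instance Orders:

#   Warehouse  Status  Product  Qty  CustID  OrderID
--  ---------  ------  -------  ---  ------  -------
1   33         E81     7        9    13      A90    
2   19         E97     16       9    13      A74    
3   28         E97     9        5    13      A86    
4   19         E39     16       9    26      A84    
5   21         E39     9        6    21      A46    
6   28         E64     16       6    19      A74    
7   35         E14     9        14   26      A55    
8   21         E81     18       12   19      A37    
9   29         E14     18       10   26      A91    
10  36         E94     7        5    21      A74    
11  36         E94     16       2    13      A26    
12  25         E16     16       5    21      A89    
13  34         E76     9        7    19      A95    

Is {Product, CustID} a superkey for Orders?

No

Rows 2 and 11 have the same {Product, CustID} value (Product=16, CustID=13) but are distinct tuples, so {Product, CustID} does not determine every attribute — not a superkey.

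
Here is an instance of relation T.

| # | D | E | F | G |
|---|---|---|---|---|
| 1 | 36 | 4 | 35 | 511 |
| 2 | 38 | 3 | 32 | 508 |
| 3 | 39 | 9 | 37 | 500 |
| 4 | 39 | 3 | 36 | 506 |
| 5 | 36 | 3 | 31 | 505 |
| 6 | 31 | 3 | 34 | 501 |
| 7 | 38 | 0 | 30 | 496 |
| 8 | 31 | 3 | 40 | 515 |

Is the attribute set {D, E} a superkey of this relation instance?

Rows 6 and 8 have the same {D, E} value (D=31, E=3) but are distinct tuples, so {D, E} does not determine every attribute — not a superkey.

No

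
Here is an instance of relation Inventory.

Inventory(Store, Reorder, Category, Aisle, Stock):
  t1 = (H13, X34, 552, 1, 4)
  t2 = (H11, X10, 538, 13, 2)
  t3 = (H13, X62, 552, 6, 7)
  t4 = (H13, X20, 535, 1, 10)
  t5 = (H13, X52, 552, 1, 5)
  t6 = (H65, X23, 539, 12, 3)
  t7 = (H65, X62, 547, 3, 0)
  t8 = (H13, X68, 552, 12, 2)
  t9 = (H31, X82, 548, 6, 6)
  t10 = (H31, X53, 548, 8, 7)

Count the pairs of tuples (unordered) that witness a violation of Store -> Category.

5

Store=H13: violating pairs (1,4), (3,4), (4,5), (4,8) — 4 pairs.
Store=H65: violating pairs (6,7) — 1 pair.
Store=H31: all 2 rows agree on Category — 0 pairs.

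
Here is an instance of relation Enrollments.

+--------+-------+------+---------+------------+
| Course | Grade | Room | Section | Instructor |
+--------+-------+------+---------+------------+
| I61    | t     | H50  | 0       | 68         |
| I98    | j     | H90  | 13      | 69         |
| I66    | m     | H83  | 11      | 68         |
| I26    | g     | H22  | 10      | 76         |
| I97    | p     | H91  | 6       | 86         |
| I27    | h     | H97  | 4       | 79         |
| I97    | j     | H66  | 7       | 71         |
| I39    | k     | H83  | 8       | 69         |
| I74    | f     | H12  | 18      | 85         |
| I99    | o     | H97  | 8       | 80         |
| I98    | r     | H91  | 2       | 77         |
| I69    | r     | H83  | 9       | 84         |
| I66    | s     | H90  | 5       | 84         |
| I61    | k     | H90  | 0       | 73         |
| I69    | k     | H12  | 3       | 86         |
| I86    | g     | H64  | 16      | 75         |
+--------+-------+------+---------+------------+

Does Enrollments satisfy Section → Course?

No

Section=0: 2 rows → Course = I61, I61 ✓
Section=13: 1 row → Course = I98 ✓
Section=11: 1 row → Course = I66 ✓
Section=10: 1 row → Course = I26 ✓
Section=6: 1 row → Course = I97 ✓
Section=4: 1 row → Course = I27 ✓
Section=7: 1 row → Course = I97 ✓
Section=8: 2 rows → Course takes values {I39, I99} — violation
Section=18: 1 row → Course = I74 ✓
Section=2: 1 row → Course = I98 ✓
Section=9: 1 row → Course = I69 ✓
Section=5: 1 row → Course = I66 ✓
Section=3: 1 row → Course = I69 ✓
Section=16: 1 row → Course = I86 ✓
Two rows agree on Section but differ on Course, so Section → Course does not hold.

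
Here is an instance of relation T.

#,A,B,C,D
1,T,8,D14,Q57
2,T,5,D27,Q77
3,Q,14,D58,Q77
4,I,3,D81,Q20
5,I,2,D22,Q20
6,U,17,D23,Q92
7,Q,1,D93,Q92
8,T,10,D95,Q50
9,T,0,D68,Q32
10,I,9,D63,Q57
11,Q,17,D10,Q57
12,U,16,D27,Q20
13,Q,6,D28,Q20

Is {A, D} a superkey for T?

Rows 4 and 5 have the same {A, D} value (A=I, D=Q20) but are distinct tuples, so {A, D} does not determine every attribute — not a superkey.

No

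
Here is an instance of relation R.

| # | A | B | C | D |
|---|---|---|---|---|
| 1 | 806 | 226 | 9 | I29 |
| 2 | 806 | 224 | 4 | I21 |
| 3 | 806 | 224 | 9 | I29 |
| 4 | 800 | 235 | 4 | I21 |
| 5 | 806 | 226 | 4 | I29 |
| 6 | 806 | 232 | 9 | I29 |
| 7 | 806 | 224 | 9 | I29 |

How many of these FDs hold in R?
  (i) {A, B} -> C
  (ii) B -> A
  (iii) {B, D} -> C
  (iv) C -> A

(i) {A, B} -> C: (A=806, B=226): rows 1, 5 → C takes values {9, 4} — violation; (A=806, B=224): rows 2, 3, 7 → C takes values {4, 9} — violation — fails.
(ii) B -> A: every LHS value maps to a single RHS value — holds.
(iii) {B, D} -> C: (B=226, D=I29): rows 1, 5 → C takes values {9, 4} — violation — fails.
(iv) C -> A: C=4: rows 2, 4, 5 → A takes values {806, 800} — violation — fails.
1 of the 4 dependencies holds.

1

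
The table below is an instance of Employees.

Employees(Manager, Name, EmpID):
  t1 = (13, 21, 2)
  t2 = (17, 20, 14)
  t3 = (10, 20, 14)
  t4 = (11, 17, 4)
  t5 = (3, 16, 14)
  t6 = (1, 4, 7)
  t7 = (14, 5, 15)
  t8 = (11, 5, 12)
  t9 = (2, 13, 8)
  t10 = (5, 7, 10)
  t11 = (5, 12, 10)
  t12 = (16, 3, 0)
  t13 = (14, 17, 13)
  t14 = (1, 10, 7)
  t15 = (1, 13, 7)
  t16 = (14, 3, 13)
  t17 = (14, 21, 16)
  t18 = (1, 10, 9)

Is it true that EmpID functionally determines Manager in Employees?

No

EmpID=2: row 1 → Manager = 13 ✓
EmpID=14: rows 2, 3, 5 → Manager takes values {17, 10, 3} — violation
EmpID=4: row 4 → Manager = 11 ✓
EmpID=7: rows 6, 14, 15 → Manager = 1, 1, 1 ✓
EmpID=15: row 7 → Manager = 14 ✓
EmpID=12: row 8 → Manager = 11 ✓
EmpID=8: row 9 → Manager = 2 ✓
EmpID=10: rows 10, 11 → Manager = 5, 5 ✓
EmpID=0: row 12 → Manager = 16 ✓
EmpID=13: rows 13, 16 → Manager = 14, 14 ✓
EmpID=16: row 17 → Manager = 14 ✓
EmpID=9: row 18 → Manager = 1 ✓
Two rows agree on EmpID but differ on Manager, so EmpID -> Manager does not hold.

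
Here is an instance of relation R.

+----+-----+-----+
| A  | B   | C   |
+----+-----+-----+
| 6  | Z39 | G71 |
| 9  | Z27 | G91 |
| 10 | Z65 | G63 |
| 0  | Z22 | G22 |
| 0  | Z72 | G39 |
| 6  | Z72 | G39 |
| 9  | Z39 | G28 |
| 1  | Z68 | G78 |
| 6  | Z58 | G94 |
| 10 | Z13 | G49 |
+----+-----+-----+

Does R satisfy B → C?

B=Z39: 2 rows → C takes values {G71, G28} — violation
B=Z27: 1 row → C = G91 ✓
B=Z65: 1 row → C = G63 ✓
B=Z22: 1 row → C = G22 ✓
B=Z72: 2 rows → C = G39, G39 ✓
B=Z68: 1 row → C = G78 ✓
B=Z58: 1 row → C = G94 ✓
B=Z13: 1 row → C = G49 ✓
Two rows agree on B but differ on C, so B → C does not hold.

No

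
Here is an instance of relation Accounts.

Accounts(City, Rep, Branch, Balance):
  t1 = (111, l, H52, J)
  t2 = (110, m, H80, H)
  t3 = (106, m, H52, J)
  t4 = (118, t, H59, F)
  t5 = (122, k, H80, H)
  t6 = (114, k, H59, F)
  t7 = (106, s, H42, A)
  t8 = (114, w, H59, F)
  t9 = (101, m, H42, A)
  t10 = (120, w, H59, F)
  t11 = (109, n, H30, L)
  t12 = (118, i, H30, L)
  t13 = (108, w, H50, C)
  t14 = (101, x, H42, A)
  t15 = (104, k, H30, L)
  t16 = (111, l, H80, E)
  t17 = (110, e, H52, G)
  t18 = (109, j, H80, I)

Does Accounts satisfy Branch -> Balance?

No

Branch=H52: rows 1, 3, 17 → Balance takes values {J, G} — violation
Branch=H80: rows 2, 5, 16, 18 → Balance takes values {H, E, I} — violation
Branch=H59: rows 4, 6, 8, 10 → Balance = F, F, F, F ✓
Branch=H42: rows 7, 9, 14 → Balance = A, A, A ✓
Branch=H30: rows 11, 12, 15 → Balance = L, L, L ✓
Branch=H50: row 13 → Balance = C ✓
Two rows agree on Branch but differ on Balance, so Branch -> Balance does not hold.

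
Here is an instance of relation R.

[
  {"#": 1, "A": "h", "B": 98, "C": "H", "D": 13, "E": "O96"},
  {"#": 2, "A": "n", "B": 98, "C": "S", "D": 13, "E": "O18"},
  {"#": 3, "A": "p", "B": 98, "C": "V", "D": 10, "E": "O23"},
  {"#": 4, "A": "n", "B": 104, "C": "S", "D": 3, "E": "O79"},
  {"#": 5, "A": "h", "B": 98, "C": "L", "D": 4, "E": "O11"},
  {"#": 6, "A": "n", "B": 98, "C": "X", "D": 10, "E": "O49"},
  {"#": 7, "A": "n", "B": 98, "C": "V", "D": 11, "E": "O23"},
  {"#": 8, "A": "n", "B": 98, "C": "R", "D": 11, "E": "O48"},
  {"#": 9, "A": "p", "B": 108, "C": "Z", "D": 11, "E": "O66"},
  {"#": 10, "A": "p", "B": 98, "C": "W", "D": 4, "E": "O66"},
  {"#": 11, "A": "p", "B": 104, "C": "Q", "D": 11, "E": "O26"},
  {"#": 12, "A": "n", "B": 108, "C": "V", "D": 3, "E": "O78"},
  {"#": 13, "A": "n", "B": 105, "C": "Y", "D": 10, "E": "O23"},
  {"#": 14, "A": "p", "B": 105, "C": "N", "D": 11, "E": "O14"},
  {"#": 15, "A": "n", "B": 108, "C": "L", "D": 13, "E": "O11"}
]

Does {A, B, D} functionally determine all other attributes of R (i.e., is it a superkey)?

No

Rows 7 and 8 have the same {A, B, D} value (A=n, B=98, D=11) but are distinct tuples, so {A, B, D} does not determine every attribute — not a superkey.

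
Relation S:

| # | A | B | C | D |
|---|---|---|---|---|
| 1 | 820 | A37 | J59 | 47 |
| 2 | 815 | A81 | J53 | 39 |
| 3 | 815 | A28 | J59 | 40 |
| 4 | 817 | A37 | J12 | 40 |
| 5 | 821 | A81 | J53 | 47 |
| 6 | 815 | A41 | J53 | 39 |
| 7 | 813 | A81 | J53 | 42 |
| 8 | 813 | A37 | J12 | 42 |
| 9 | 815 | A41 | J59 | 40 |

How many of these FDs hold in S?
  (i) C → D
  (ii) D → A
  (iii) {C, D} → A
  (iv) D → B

(i) C → D: C=J59: rows 1, 3, 9 → D takes values {47, 40} — violation; C=J53: rows 2, 5, 6, 7 → D takes values {39, 47, 42} — violation; C=J12: rows 4, 8 → D takes values {40, 42} — violation — fails.
(ii) D → A: D=47: rows 1, 5 → A takes values {820, 821} — violation; D=40: rows 3, 4, 9 → A takes values {815, 817} — violation — fails.
(iii) {C, D} → A: every LHS value maps to a single RHS value — holds.
(iv) D → B: D=47: rows 1, 5 → B takes values {A37, A81} — violation; D=39: rows 2, 6 → B takes values {A81, A41} — violation; D=40: rows 3, 4, 9 → B takes values {A28, A37, A41} — violation; D=42: rows 7, 8 → B takes values {A81, A37} — violation — fails.
1 of the 4 dependencies holds.

1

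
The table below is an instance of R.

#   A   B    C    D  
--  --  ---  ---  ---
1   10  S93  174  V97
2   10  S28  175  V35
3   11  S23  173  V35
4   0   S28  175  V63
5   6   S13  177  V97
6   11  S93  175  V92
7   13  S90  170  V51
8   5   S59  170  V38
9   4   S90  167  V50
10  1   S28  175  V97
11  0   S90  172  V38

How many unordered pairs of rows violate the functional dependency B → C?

B=S93: violating pairs (1,6) — 1 pair.
B=S28: all 3 rows agree on C — 0 pairs.
B=S90: violating pairs (7,9), (7,11), (9,11) — 3 pairs.

4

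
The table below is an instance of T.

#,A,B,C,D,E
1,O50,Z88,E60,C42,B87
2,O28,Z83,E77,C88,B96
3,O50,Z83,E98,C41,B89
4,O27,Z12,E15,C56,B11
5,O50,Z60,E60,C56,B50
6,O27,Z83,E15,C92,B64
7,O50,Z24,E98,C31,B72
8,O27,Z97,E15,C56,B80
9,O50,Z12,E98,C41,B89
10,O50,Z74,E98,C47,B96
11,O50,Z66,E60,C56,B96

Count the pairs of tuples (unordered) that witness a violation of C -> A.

0

C=E60: all 3 rows agree on A — 0 pairs.
C=E98: all 4 rows agree on A — 0 pairs.
C=E15: all 3 rows agree on A — 0 pairs.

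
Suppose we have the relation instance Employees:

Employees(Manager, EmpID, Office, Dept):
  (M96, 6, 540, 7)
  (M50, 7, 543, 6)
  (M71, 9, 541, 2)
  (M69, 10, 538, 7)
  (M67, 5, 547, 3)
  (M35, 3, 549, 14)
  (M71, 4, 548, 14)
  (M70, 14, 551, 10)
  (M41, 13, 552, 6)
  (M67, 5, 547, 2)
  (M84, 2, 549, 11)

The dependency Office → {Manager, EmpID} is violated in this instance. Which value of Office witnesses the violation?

Office=540: 1 row → {Manager,EmpID} = (M96, 6) ✓
Office=543: 1 row → {Manager,EmpID} = (M50, 7) ✓
Office=541: 1 row → {Manager,EmpID} = (M71, 9) ✓
Office=538: 1 row → {Manager,EmpID} = (M69, 10) ✓
Office=547: 2 rows → {Manager,EmpID} = (M67, 5), (M67, 5) ✓
Office=549: 2 rows → {Manager,EmpID} takes values {(M35, 3), (M84, 2)} — violation
Office=548: 1 row → {Manager,EmpID} = (M71, 4) ✓
Office=551: 1 row → {Manager,EmpID} = (M70, 14) ✓
Office=552: 1 row → {Manager,EmpID} = (M41, 13) ✓
The only Office value with inconsistent RHS is Office=549.

549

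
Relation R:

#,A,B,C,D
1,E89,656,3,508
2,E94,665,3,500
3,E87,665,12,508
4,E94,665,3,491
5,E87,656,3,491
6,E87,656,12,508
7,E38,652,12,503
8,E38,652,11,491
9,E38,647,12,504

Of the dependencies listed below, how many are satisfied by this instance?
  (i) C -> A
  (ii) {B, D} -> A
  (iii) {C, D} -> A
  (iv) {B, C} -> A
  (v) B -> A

(i) C -> A: C=3: rows 1, 2, 4, 5 → A takes values {E89, E94, E87} — violation; C=12: rows 3, 6, 7, 9 → A takes values {E87, E38} — violation — fails.
(ii) {B, D} -> A: (B=656, D=508): rows 1, 6 → A takes values {E89, E87} — violation — fails.
(iii) {C, D} -> A: (C=3, D=491): rows 4, 5 → A takes values {E94, E87} — violation — fails.
(iv) {B, C} -> A: (B=656, C=3): rows 1, 5 → A takes values {E89, E87} — violation — fails.
(v) B -> A: B=656: rows 1, 5, 6 → A takes values {E89, E87} — violation; B=665: rows 2, 3, 4 → A takes values {E94, E87} — violation — fails.
None of the 5 dependencies hold.

0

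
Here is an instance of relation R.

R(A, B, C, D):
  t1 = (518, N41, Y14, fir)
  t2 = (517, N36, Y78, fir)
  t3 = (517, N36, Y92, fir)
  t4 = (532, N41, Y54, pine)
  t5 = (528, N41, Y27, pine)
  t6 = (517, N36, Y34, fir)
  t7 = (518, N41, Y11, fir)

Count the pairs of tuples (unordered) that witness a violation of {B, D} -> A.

1

(B=N41, D=fir): all 2 rows agree on A — 0 pairs.
(B=N36, D=fir): all 3 rows agree on A — 0 pairs.
(B=N41, D=pine): violating pairs (4,5) — 1 pair.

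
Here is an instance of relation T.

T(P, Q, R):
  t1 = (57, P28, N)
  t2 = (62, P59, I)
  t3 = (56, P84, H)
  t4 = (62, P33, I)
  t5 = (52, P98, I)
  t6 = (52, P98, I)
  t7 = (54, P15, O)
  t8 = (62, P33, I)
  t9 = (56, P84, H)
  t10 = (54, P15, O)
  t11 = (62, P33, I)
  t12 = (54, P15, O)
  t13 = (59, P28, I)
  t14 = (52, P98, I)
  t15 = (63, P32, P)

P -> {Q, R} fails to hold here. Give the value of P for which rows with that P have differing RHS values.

62

P=57: row 1 → {Q,R} = (P28, N) ✓
P=62: rows 2, 4, 8, 11 → {Q,R} takes values {(P59, I), (P33, I)} — violation
P=56: rows 3, 9 → {Q,R} = (P84, H), (P84, H) ✓
P=52: rows 5, 6, 14 → {Q,R} = (P98, I), (P98, I), (P98, I) ✓
P=54: rows 7, 10, 12 → {Q,R} = (P15, O), (P15, O), (P15, O) ✓
P=59: row 13 → {Q,R} = (P28, I) ✓
P=63: row 15 → {Q,R} = (P32, P) ✓
The only P value with inconsistent RHS is P=62.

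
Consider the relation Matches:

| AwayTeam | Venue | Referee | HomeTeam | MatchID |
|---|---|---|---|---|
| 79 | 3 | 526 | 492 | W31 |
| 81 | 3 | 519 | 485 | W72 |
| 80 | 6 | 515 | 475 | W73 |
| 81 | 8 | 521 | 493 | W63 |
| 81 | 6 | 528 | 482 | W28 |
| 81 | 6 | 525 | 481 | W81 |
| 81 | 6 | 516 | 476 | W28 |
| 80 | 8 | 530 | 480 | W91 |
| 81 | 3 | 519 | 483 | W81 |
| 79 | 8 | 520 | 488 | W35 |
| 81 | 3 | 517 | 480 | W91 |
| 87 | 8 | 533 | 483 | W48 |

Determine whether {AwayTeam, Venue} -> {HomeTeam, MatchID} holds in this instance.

(AwayTeam=79, Venue=3): 1 row → {HomeTeam,MatchID} = (492, W31) ✓
(AwayTeam=81, Venue=3): 3 rows → {HomeTeam,MatchID} takes values {(485, W72), (483, W81), (480, W91)} — violation
(AwayTeam=80, Venue=6): 1 row → {HomeTeam,MatchID} = (475, W73) ✓
(AwayTeam=81, Venue=8): 1 row → {HomeTeam,MatchID} = (493, W63) ✓
(AwayTeam=81, Venue=6): 3 rows → {HomeTeam,MatchID} takes values {(482, W28), (481, W81), (476, W28)} — violation
(AwayTeam=80, Venue=8): 1 row → {HomeTeam,MatchID} = (480, W91) ✓
(AwayTeam=79, Venue=8): 1 row → {HomeTeam,MatchID} = (488, W35) ✓
(AwayTeam=87, Venue=8): 1 row → {HomeTeam,MatchID} = (483, W48) ✓
Two rows agree on {AwayTeam, Venue} but differ on {HomeTeam, MatchID}, so {AwayTeam, Venue} -> {HomeTeam, MatchID} does not hold.

No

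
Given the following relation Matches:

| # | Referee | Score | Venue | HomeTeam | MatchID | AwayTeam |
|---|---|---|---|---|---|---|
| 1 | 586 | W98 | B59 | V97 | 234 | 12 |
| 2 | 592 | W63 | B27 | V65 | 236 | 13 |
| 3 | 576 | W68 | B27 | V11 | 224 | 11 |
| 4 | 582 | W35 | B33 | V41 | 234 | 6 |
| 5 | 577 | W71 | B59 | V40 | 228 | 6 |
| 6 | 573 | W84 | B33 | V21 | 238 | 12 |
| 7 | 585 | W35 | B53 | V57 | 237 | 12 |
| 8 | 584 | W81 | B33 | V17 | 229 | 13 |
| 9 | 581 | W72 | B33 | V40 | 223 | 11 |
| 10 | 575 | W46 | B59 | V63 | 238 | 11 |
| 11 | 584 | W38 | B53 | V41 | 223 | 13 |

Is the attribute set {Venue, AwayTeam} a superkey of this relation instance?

All 11 rows have distinct {Venue, AwayTeam} values, so {Venue, AwayTeam} → (all attributes) holds and {Venue, AwayTeam} is a superkey.

Yes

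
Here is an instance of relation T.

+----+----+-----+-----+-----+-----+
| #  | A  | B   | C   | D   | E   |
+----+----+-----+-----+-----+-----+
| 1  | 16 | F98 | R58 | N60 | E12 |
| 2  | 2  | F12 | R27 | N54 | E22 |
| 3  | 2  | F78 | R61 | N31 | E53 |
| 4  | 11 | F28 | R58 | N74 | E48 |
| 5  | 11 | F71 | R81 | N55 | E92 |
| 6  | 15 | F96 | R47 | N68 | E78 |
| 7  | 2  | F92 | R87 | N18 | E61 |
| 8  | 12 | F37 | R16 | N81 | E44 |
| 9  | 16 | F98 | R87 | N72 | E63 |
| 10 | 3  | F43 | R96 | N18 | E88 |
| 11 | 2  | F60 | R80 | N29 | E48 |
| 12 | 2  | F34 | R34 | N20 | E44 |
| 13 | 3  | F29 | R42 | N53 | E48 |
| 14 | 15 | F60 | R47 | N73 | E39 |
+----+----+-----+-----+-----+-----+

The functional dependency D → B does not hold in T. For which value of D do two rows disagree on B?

N18

D=N60: row 1 → B = F98 ✓
D=N54: row 2 → B = F12 ✓
D=N31: row 3 → B = F78 ✓
D=N74: row 4 → B = F28 ✓
D=N55: row 5 → B = F71 ✓
D=N68: row 6 → B = F96 ✓
D=N18: rows 7, 10 → B takes values {F92, F43} — violation
D=N81: row 8 → B = F37 ✓
D=N72: row 9 → B = F98 ✓
D=N29: row 11 → B = F60 ✓
D=N20: row 12 → B = F34 ✓
D=N53: row 13 → B = F29 ✓
D=N73: row 14 → B = F60 ✓
The only D value with inconsistent B is D=N18.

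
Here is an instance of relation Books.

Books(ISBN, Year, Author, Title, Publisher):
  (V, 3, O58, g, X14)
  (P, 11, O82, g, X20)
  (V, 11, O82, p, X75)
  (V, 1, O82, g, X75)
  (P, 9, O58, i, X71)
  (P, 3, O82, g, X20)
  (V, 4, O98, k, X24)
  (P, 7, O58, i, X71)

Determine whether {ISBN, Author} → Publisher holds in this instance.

Yes

(ISBN=V, Author=O58): 1 row → Publisher = X14 ✓
(ISBN=P, Author=O82): 2 rows → Publisher = X20, X20 ✓
(ISBN=V, Author=O82): 2 rows → Publisher = X75, X75 ✓
(ISBN=P, Author=O58): 2 rows → Publisher = X71, X71 ✓
(ISBN=V, Author=O98): 1 row → Publisher = X24 ✓
Every {ISBN, Author} value is associated with a single Publisher value, so {ISBN, Author} → Publisher holds.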